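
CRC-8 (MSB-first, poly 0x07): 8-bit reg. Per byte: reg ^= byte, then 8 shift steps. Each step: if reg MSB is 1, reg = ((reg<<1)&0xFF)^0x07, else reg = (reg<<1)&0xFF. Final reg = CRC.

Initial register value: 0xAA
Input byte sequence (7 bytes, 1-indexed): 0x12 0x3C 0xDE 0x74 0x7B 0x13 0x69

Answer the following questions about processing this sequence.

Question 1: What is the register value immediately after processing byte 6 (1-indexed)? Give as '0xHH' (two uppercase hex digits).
Answer: 0x4F

Derivation:
After byte 1 (0x12): reg=0x21
After byte 2 (0x3C): reg=0x53
After byte 3 (0xDE): reg=0xAA
After byte 4 (0x74): reg=0x14
After byte 5 (0x7B): reg=0x0A
After byte 6 (0x13): reg=0x4F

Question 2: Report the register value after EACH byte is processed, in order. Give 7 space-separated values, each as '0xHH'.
0x21 0x53 0xAA 0x14 0x0A 0x4F 0xF2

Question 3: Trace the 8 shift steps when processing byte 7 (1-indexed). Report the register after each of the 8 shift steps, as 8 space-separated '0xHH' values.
Answer: 0x4C 0x98 0x37 0x6E 0xDC 0xBF 0x79 0xF2

Derivation:
After byte 1 (0x12): reg=0x21
After byte 2 (0x3C): reg=0x53
After byte 3 (0xDE): reg=0xAA
After byte 4 (0x74): reg=0x14
After byte 5 (0x7B): reg=0x0A
After byte 6 (0x13): reg=0x4F
Register before byte 7: 0x4F
After XOR with byte 0x69: 0x26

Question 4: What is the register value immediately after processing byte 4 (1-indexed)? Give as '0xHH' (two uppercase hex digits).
Answer: 0x14

Derivation:
After byte 1 (0x12): reg=0x21
After byte 2 (0x3C): reg=0x53
After byte 3 (0xDE): reg=0xAA
After byte 4 (0x74): reg=0x14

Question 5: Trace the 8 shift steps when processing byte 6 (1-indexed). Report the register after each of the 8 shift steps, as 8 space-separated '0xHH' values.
After byte 1 (0x12): reg=0x21
After byte 2 (0x3C): reg=0x53
After byte 3 (0xDE): reg=0xAA
After byte 4 (0x74): reg=0x14
After byte 5 (0x7B): reg=0x0A
Register before byte 6: 0x0A
After XOR with byte 0x13: 0x19

Answer: 0x32 0x64 0xC8 0x97 0x29 0x52 0xA4 0x4F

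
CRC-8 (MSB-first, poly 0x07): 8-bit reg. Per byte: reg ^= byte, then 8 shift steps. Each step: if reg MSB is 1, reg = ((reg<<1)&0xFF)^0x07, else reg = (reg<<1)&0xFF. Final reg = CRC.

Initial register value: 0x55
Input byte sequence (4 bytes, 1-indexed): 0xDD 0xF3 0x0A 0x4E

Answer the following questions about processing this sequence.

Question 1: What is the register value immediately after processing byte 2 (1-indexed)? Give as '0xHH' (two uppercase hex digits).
After byte 1 (0xDD): reg=0xB1
After byte 2 (0xF3): reg=0xC9

Answer: 0xC9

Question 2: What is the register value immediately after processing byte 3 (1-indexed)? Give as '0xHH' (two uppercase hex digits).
Answer: 0x47

Derivation:
After byte 1 (0xDD): reg=0xB1
After byte 2 (0xF3): reg=0xC9
After byte 3 (0x0A): reg=0x47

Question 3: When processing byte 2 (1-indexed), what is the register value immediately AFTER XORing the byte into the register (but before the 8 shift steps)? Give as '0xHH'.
Register before byte 2: 0xB1
Byte 2: 0xF3
0xB1 XOR 0xF3 = 0x42

Answer: 0x42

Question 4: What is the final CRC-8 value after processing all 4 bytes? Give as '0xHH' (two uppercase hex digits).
Answer: 0x3F

Derivation:
After byte 1 (0xDD): reg=0xB1
After byte 2 (0xF3): reg=0xC9
After byte 3 (0x0A): reg=0x47
After byte 4 (0x4E): reg=0x3F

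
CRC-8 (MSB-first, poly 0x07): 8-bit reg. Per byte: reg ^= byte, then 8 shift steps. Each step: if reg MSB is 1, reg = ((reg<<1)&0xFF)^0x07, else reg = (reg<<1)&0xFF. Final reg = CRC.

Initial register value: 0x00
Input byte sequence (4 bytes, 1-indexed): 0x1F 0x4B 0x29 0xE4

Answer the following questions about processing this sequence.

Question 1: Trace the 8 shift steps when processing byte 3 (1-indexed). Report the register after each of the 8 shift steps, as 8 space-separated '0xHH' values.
Answer: 0x96 0x2B 0x56 0xAC 0x5F 0xBE 0x7B 0xF6

Derivation:
After byte 1 (0x1F): reg=0x5D
After byte 2 (0x4B): reg=0x62
Register before byte 3: 0x62
After XOR with byte 0x29: 0x4B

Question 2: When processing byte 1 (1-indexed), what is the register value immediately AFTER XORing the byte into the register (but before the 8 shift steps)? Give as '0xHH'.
Answer: 0x1F

Derivation:
Register before byte 1: 0x00
Byte 1: 0x1F
0x00 XOR 0x1F = 0x1F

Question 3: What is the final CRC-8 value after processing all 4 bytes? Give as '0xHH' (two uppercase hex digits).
After byte 1 (0x1F): reg=0x5D
After byte 2 (0x4B): reg=0x62
After byte 3 (0x29): reg=0xF6
After byte 4 (0xE4): reg=0x7E

Answer: 0x7E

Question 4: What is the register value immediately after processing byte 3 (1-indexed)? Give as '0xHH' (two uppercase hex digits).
Answer: 0xF6

Derivation:
After byte 1 (0x1F): reg=0x5D
After byte 2 (0x4B): reg=0x62
After byte 3 (0x29): reg=0xF6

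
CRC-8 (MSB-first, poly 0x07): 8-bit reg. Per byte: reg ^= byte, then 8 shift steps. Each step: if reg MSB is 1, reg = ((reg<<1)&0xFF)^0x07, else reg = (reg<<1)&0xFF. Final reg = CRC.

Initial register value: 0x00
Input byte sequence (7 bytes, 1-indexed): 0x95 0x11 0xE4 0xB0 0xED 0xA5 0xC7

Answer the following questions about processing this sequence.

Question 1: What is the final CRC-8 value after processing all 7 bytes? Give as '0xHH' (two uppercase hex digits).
Answer: 0x35

Derivation:
After byte 1 (0x95): reg=0xE2
After byte 2 (0x11): reg=0xD7
After byte 3 (0xE4): reg=0x99
After byte 4 (0xB0): reg=0xDF
After byte 5 (0xED): reg=0x9E
After byte 6 (0xA5): reg=0xA1
After byte 7 (0xC7): reg=0x35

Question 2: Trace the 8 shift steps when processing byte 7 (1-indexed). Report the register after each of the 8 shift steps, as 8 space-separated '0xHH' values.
After byte 1 (0x95): reg=0xE2
After byte 2 (0x11): reg=0xD7
After byte 3 (0xE4): reg=0x99
After byte 4 (0xB0): reg=0xDF
After byte 5 (0xED): reg=0x9E
After byte 6 (0xA5): reg=0xA1
Register before byte 7: 0xA1
After XOR with byte 0xC7: 0x66

Answer: 0xCC 0x9F 0x39 0x72 0xE4 0xCF 0x99 0x35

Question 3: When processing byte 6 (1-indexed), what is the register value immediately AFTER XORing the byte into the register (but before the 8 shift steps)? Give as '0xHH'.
Register before byte 6: 0x9E
Byte 6: 0xA5
0x9E XOR 0xA5 = 0x3B

Answer: 0x3B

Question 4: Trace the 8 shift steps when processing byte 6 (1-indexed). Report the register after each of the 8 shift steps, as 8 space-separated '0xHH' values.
After byte 1 (0x95): reg=0xE2
After byte 2 (0x11): reg=0xD7
After byte 3 (0xE4): reg=0x99
After byte 4 (0xB0): reg=0xDF
After byte 5 (0xED): reg=0x9E
Register before byte 6: 0x9E
After XOR with byte 0xA5: 0x3B

Answer: 0x76 0xEC 0xDF 0xB9 0x75 0xEA 0xD3 0xA1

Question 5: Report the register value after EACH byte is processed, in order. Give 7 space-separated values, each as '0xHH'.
0xE2 0xD7 0x99 0xDF 0x9E 0xA1 0x35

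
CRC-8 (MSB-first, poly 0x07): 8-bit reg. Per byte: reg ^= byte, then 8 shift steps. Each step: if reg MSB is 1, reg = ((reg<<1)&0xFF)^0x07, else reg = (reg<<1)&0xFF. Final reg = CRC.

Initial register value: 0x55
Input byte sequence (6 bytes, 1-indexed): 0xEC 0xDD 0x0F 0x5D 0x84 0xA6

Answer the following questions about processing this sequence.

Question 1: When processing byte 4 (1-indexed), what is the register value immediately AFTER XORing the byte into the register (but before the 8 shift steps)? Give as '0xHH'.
Register before byte 4: 0xAE
Byte 4: 0x5D
0xAE XOR 0x5D = 0xF3

Answer: 0xF3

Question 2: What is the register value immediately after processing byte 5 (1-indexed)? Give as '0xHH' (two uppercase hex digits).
After byte 1 (0xEC): reg=0x26
After byte 2 (0xDD): reg=0xEF
After byte 3 (0x0F): reg=0xAE
After byte 4 (0x5D): reg=0xD7
After byte 5 (0x84): reg=0xBE

Answer: 0xBE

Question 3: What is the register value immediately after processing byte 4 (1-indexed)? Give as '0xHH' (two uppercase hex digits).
Answer: 0xD7

Derivation:
After byte 1 (0xEC): reg=0x26
After byte 2 (0xDD): reg=0xEF
After byte 3 (0x0F): reg=0xAE
After byte 4 (0x5D): reg=0xD7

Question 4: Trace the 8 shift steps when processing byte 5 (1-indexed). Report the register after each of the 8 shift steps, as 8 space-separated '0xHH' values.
Answer: 0xA6 0x4B 0x96 0x2B 0x56 0xAC 0x5F 0xBE

Derivation:
After byte 1 (0xEC): reg=0x26
After byte 2 (0xDD): reg=0xEF
After byte 3 (0x0F): reg=0xAE
After byte 4 (0x5D): reg=0xD7
Register before byte 5: 0xD7
After XOR with byte 0x84: 0x53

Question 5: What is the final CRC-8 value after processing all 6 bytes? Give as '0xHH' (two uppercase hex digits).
After byte 1 (0xEC): reg=0x26
After byte 2 (0xDD): reg=0xEF
After byte 3 (0x0F): reg=0xAE
After byte 4 (0x5D): reg=0xD7
After byte 5 (0x84): reg=0xBE
After byte 6 (0xA6): reg=0x48

Answer: 0x48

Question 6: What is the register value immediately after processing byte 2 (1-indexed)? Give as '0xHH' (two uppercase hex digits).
After byte 1 (0xEC): reg=0x26
After byte 2 (0xDD): reg=0xEF

Answer: 0xEF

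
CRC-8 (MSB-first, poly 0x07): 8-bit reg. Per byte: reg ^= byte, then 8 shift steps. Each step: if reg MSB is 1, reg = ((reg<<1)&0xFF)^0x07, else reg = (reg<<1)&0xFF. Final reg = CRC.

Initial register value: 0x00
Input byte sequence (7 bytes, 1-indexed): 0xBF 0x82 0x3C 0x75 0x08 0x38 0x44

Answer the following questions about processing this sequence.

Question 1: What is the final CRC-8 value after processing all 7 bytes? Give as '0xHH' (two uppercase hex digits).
After byte 1 (0xBF): reg=0x34
After byte 2 (0x82): reg=0x0B
After byte 3 (0x3C): reg=0x85
After byte 4 (0x75): reg=0xDE
After byte 5 (0x08): reg=0x2C
After byte 6 (0x38): reg=0x6C
After byte 7 (0x44): reg=0xD8

Answer: 0xD8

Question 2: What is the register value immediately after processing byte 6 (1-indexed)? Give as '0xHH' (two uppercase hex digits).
After byte 1 (0xBF): reg=0x34
After byte 2 (0x82): reg=0x0B
After byte 3 (0x3C): reg=0x85
After byte 4 (0x75): reg=0xDE
After byte 5 (0x08): reg=0x2C
After byte 6 (0x38): reg=0x6C

Answer: 0x6C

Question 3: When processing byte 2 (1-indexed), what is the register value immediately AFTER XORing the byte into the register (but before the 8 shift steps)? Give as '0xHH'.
Answer: 0xB6

Derivation:
Register before byte 2: 0x34
Byte 2: 0x82
0x34 XOR 0x82 = 0xB6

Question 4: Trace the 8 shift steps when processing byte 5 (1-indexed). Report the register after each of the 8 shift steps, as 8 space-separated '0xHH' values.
Answer: 0xAB 0x51 0xA2 0x43 0x86 0x0B 0x16 0x2C

Derivation:
After byte 1 (0xBF): reg=0x34
After byte 2 (0x82): reg=0x0B
After byte 3 (0x3C): reg=0x85
After byte 4 (0x75): reg=0xDE
Register before byte 5: 0xDE
After XOR with byte 0x08: 0xD6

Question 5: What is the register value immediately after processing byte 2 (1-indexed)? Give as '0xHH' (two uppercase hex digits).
Answer: 0x0B

Derivation:
After byte 1 (0xBF): reg=0x34
After byte 2 (0x82): reg=0x0B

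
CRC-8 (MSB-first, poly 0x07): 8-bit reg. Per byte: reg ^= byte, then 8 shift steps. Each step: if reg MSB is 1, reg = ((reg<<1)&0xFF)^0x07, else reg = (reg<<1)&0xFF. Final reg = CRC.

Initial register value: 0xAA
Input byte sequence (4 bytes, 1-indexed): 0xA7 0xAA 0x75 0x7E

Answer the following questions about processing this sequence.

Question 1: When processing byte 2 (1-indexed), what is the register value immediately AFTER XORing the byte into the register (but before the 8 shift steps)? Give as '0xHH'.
Register before byte 2: 0x23
Byte 2: 0xAA
0x23 XOR 0xAA = 0x89

Answer: 0x89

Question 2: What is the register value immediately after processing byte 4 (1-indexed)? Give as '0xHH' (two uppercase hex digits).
After byte 1 (0xA7): reg=0x23
After byte 2 (0xAA): reg=0xB6
After byte 3 (0x75): reg=0x47
After byte 4 (0x7E): reg=0xAF

Answer: 0xAF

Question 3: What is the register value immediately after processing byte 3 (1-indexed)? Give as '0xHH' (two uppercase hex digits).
Answer: 0x47

Derivation:
After byte 1 (0xA7): reg=0x23
After byte 2 (0xAA): reg=0xB6
After byte 3 (0x75): reg=0x47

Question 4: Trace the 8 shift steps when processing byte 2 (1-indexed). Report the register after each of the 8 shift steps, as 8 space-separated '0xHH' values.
Answer: 0x15 0x2A 0x54 0xA8 0x57 0xAE 0x5B 0xB6

Derivation:
After byte 1 (0xA7): reg=0x23
Register before byte 2: 0x23
After XOR with byte 0xAA: 0x89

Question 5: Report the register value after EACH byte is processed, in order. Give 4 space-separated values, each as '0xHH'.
0x23 0xB6 0x47 0xAF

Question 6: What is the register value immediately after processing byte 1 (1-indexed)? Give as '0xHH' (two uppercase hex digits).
After byte 1 (0xA7): reg=0x23

Answer: 0x23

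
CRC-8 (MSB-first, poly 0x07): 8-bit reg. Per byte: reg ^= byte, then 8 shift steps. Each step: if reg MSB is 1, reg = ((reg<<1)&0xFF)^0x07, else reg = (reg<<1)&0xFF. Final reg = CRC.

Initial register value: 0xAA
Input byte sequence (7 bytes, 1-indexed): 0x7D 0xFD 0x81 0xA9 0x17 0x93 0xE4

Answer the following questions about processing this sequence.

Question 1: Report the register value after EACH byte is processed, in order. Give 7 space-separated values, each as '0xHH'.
0x2B 0x2C 0x4A 0xA7 0x19 0xBF 0x86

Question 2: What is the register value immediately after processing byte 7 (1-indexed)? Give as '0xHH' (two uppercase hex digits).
Answer: 0x86

Derivation:
After byte 1 (0x7D): reg=0x2B
After byte 2 (0xFD): reg=0x2C
After byte 3 (0x81): reg=0x4A
After byte 4 (0xA9): reg=0xA7
After byte 5 (0x17): reg=0x19
After byte 6 (0x93): reg=0xBF
After byte 7 (0xE4): reg=0x86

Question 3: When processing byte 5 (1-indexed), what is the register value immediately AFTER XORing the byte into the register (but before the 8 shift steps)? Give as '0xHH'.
Register before byte 5: 0xA7
Byte 5: 0x17
0xA7 XOR 0x17 = 0xB0

Answer: 0xB0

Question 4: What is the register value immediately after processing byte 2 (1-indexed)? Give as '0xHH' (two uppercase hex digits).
Answer: 0x2C

Derivation:
After byte 1 (0x7D): reg=0x2B
After byte 2 (0xFD): reg=0x2C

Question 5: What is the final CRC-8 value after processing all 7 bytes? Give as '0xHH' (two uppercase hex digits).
Answer: 0x86

Derivation:
After byte 1 (0x7D): reg=0x2B
After byte 2 (0xFD): reg=0x2C
After byte 3 (0x81): reg=0x4A
After byte 4 (0xA9): reg=0xA7
After byte 5 (0x17): reg=0x19
After byte 6 (0x93): reg=0xBF
After byte 7 (0xE4): reg=0x86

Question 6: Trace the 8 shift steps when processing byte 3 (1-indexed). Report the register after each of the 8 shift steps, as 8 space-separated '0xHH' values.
After byte 1 (0x7D): reg=0x2B
After byte 2 (0xFD): reg=0x2C
Register before byte 3: 0x2C
After XOR with byte 0x81: 0xAD

Answer: 0x5D 0xBA 0x73 0xE6 0xCB 0x91 0x25 0x4A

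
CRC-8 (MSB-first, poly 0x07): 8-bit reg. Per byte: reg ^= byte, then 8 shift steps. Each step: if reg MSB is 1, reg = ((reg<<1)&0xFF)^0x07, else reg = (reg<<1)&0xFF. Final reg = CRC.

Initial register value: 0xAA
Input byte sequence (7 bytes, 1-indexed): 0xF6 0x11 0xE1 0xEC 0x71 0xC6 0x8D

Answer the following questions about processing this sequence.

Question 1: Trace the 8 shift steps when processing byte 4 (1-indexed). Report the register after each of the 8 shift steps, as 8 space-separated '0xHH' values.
Answer: 0xB5 0x6D 0xDA 0xB3 0x61 0xC2 0x83 0x01

Derivation:
After byte 1 (0xF6): reg=0x93
After byte 2 (0x11): reg=0x87
After byte 3 (0xE1): reg=0x35
Register before byte 4: 0x35
After XOR with byte 0xEC: 0xD9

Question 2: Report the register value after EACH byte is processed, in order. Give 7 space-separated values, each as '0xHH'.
0x93 0x87 0x35 0x01 0x57 0xFE 0x5E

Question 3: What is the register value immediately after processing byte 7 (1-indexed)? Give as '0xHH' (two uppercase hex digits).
Answer: 0x5E

Derivation:
After byte 1 (0xF6): reg=0x93
After byte 2 (0x11): reg=0x87
After byte 3 (0xE1): reg=0x35
After byte 4 (0xEC): reg=0x01
After byte 5 (0x71): reg=0x57
After byte 6 (0xC6): reg=0xFE
After byte 7 (0x8D): reg=0x5E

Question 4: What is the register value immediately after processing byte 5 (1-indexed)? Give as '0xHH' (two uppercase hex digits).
After byte 1 (0xF6): reg=0x93
After byte 2 (0x11): reg=0x87
After byte 3 (0xE1): reg=0x35
After byte 4 (0xEC): reg=0x01
After byte 5 (0x71): reg=0x57

Answer: 0x57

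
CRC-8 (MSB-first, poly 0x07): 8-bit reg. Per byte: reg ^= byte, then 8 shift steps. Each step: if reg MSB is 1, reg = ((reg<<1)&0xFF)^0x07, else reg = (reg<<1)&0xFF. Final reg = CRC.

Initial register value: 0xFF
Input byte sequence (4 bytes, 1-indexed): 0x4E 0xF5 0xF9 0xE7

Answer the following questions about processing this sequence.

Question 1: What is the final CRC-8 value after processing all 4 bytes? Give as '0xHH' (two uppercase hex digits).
Answer: 0x30

Derivation:
After byte 1 (0x4E): reg=0x1E
After byte 2 (0xF5): reg=0x9F
After byte 3 (0xF9): reg=0x35
After byte 4 (0xE7): reg=0x30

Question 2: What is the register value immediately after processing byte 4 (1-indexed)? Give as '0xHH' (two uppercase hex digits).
Answer: 0x30

Derivation:
After byte 1 (0x4E): reg=0x1E
After byte 2 (0xF5): reg=0x9F
After byte 3 (0xF9): reg=0x35
After byte 4 (0xE7): reg=0x30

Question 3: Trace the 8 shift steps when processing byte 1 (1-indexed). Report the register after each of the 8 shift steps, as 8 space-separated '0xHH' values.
Register before byte 1: 0xFF
After XOR with byte 0x4E: 0xB1

Answer: 0x65 0xCA 0x93 0x21 0x42 0x84 0x0F 0x1E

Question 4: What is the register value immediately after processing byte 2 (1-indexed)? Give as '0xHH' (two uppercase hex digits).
After byte 1 (0x4E): reg=0x1E
After byte 2 (0xF5): reg=0x9F

Answer: 0x9F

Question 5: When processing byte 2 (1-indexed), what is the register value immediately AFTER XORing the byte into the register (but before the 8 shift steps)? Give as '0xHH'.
Answer: 0xEB

Derivation:
Register before byte 2: 0x1E
Byte 2: 0xF5
0x1E XOR 0xF5 = 0xEB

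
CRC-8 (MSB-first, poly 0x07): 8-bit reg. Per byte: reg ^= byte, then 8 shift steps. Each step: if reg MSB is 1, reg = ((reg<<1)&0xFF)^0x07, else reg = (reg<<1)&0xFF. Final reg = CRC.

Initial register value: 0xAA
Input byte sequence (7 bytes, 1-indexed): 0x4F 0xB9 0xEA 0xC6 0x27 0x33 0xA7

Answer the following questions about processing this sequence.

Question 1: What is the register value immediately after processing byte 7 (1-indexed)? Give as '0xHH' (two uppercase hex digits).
After byte 1 (0x4F): reg=0xB5
After byte 2 (0xB9): reg=0x24
After byte 3 (0xEA): reg=0x64
After byte 4 (0xC6): reg=0x67
After byte 5 (0x27): reg=0xC7
After byte 6 (0x33): reg=0xC2
After byte 7 (0xA7): reg=0x3C

Answer: 0x3C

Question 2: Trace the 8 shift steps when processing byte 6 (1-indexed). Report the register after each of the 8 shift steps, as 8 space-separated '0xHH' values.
Answer: 0xEF 0xD9 0xB5 0x6D 0xDA 0xB3 0x61 0xC2

Derivation:
After byte 1 (0x4F): reg=0xB5
After byte 2 (0xB9): reg=0x24
After byte 3 (0xEA): reg=0x64
After byte 4 (0xC6): reg=0x67
After byte 5 (0x27): reg=0xC7
Register before byte 6: 0xC7
After XOR with byte 0x33: 0xF4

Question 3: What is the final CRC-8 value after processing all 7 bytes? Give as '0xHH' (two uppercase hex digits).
Answer: 0x3C

Derivation:
After byte 1 (0x4F): reg=0xB5
After byte 2 (0xB9): reg=0x24
After byte 3 (0xEA): reg=0x64
After byte 4 (0xC6): reg=0x67
After byte 5 (0x27): reg=0xC7
After byte 6 (0x33): reg=0xC2
After byte 7 (0xA7): reg=0x3C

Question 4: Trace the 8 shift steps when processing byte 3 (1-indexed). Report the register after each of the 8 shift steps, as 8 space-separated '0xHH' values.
Answer: 0x9B 0x31 0x62 0xC4 0x8F 0x19 0x32 0x64

Derivation:
After byte 1 (0x4F): reg=0xB5
After byte 2 (0xB9): reg=0x24
Register before byte 3: 0x24
After XOR with byte 0xEA: 0xCE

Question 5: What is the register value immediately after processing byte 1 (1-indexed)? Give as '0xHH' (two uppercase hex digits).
After byte 1 (0x4F): reg=0xB5

Answer: 0xB5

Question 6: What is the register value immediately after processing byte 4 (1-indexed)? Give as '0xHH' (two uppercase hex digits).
Answer: 0x67

Derivation:
After byte 1 (0x4F): reg=0xB5
After byte 2 (0xB9): reg=0x24
After byte 3 (0xEA): reg=0x64
After byte 4 (0xC6): reg=0x67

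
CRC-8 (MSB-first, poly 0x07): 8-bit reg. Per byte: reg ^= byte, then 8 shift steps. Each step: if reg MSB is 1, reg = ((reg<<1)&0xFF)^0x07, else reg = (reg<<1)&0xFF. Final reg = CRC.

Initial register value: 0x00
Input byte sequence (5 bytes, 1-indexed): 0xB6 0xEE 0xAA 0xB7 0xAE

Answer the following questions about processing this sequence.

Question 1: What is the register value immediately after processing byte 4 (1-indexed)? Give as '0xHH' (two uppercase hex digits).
After byte 1 (0xB6): reg=0x0B
After byte 2 (0xEE): reg=0xB5
After byte 3 (0xAA): reg=0x5D
After byte 4 (0xB7): reg=0x98

Answer: 0x98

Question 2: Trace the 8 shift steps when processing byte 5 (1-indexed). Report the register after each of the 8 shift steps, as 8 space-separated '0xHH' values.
After byte 1 (0xB6): reg=0x0B
After byte 2 (0xEE): reg=0xB5
After byte 3 (0xAA): reg=0x5D
After byte 4 (0xB7): reg=0x98
Register before byte 5: 0x98
After XOR with byte 0xAE: 0x36

Answer: 0x6C 0xD8 0xB7 0x69 0xD2 0xA3 0x41 0x82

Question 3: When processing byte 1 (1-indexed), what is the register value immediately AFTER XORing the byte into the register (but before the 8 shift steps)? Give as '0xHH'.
Answer: 0xB6

Derivation:
Register before byte 1: 0x00
Byte 1: 0xB6
0x00 XOR 0xB6 = 0xB6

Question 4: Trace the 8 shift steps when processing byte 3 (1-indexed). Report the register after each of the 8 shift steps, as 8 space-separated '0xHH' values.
Answer: 0x3E 0x7C 0xF8 0xF7 0xE9 0xD5 0xAD 0x5D

Derivation:
After byte 1 (0xB6): reg=0x0B
After byte 2 (0xEE): reg=0xB5
Register before byte 3: 0xB5
After XOR with byte 0xAA: 0x1F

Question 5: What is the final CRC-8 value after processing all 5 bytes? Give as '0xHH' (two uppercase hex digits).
After byte 1 (0xB6): reg=0x0B
After byte 2 (0xEE): reg=0xB5
After byte 3 (0xAA): reg=0x5D
After byte 4 (0xB7): reg=0x98
After byte 5 (0xAE): reg=0x82

Answer: 0x82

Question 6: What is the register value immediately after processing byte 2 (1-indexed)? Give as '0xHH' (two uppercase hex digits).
Answer: 0xB5

Derivation:
After byte 1 (0xB6): reg=0x0B
After byte 2 (0xEE): reg=0xB5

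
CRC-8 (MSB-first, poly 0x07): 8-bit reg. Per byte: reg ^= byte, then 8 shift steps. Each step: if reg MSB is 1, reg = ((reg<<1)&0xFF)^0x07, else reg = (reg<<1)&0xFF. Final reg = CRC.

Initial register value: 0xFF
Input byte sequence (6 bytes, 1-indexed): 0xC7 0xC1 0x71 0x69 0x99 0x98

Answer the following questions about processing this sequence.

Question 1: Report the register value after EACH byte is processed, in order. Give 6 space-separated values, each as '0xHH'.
0xA8 0x18 0x18 0x50 0x71 0x91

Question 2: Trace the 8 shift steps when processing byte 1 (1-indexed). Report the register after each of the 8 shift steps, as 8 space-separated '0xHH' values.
Register before byte 1: 0xFF
After XOR with byte 0xC7: 0x38

Answer: 0x70 0xE0 0xC7 0x89 0x15 0x2A 0x54 0xA8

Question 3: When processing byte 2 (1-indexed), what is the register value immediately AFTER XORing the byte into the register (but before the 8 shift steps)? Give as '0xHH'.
Answer: 0x69

Derivation:
Register before byte 2: 0xA8
Byte 2: 0xC1
0xA8 XOR 0xC1 = 0x69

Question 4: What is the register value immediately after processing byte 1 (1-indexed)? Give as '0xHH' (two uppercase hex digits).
After byte 1 (0xC7): reg=0xA8

Answer: 0xA8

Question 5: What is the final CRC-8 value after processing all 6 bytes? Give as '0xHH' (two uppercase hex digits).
Answer: 0x91

Derivation:
After byte 1 (0xC7): reg=0xA8
After byte 2 (0xC1): reg=0x18
After byte 3 (0x71): reg=0x18
After byte 4 (0x69): reg=0x50
After byte 5 (0x99): reg=0x71
After byte 6 (0x98): reg=0x91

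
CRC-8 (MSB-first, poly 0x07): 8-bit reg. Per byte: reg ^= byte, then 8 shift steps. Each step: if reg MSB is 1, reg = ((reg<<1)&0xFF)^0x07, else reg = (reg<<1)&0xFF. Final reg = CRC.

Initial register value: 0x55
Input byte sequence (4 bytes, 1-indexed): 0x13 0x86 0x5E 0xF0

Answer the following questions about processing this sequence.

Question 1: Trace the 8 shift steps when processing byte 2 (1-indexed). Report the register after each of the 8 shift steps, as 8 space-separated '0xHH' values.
Answer: 0xA6 0x4B 0x96 0x2B 0x56 0xAC 0x5F 0xBE

Derivation:
After byte 1 (0x13): reg=0xD5
Register before byte 2: 0xD5
After XOR with byte 0x86: 0x53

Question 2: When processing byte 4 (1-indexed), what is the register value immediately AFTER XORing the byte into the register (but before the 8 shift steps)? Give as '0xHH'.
Answer: 0x5E

Derivation:
Register before byte 4: 0xAE
Byte 4: 0xF0
0xAE XOR 0xF0 = 0x5E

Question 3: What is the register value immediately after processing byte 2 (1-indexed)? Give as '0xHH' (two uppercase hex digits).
Answer: 0xBE

Derivation:
After byte 1 (0x13): reg=0xD5
After byte 2 (0x86): reg=0xBE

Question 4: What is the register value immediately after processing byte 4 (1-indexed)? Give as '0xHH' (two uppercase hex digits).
Answer: 0x9D

Derivation:
After byte 1 (0x13): reg=0xD5
After byte 2 (0x86): reg=0xBE
After byte 3 (0x5E): reg=0xAE
After byte 4 (0xF0): reg=0x9D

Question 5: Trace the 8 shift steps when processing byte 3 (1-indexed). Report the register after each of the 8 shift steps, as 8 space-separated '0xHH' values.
After byte 1 (0x13): reg=0xD5
After byte 2 (0x86): reg=0xBE
Register before byte 3: 0xBE
After XOR with byte 0x5E: 0xE0

Answer: 0xC7 0x89 0x15 0x2A 0x54 0xA8 0x57 0xAE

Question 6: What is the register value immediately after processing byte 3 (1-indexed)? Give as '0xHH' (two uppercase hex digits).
Answer: 0xAE

Derivation:
After byte 1 (0x13): reg=0xD5
After byte 2 (0x86): reg=0xBE
After byte 3 (0x5E): reg=0xAE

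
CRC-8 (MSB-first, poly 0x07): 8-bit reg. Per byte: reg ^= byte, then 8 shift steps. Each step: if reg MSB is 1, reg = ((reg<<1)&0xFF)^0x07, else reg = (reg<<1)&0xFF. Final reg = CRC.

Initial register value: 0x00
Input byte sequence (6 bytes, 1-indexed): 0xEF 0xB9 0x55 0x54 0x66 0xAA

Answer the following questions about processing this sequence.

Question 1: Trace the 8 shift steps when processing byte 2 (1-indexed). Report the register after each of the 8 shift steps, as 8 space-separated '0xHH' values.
Answer: 0x74 0xE8 0xD7 0xA9 0x55 0xAA 0x53 0xA6

Derivation:
After byte 1 (0xEF): reg=0x83
Register before byte 2: 0x83
After XOR with byte 0xB9: 0x3A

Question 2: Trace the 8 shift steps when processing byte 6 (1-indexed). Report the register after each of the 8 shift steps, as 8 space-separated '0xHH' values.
Answer: 0x2C 0x58 0xB0 0x67 0xCE 0x9B 0x31 0x62

Derivation:
After byte 1 (0xEF): reg=0x83
After byte 2 (0xB9): reg=0xA6
After byte 3 (0x55): reg=0xD7
After byte 4 (0x54): reg=0x80
After byte 5 (0x66): reg=0xBC
Register before byte 6: 0xBC
After XOR with byte 0xAA: 0x16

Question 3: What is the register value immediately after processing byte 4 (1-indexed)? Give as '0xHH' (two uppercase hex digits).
Answer: 0x80

Derivation:
After byte 1 (0xEF): reg=0x83
After byte 2 (0xB9): reg=0xA6
After byte 3 (0x55): reg=0xD7
After byte 4 (0x54): reg=0x80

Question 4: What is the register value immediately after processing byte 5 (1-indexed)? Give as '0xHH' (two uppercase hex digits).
Answer: 0xBC

Derivation:
After byte 1 (0xEF): reg=0x83
After byte 2 (0xB9): reg=0xA6
After byte 3 (0x55): reg=0xD7
After byte 4 (0x54): reg=0x80
After byte 5 (0x66): reg=0xBC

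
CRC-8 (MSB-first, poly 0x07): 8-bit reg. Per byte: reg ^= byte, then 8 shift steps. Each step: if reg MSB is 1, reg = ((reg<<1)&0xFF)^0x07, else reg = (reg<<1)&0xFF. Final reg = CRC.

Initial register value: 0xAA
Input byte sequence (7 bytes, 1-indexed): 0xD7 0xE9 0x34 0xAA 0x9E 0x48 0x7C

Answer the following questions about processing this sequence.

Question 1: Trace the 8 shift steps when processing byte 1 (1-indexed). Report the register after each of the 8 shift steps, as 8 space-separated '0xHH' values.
Answer: 0xFA 0xF3 0xE1 0xC5 0x8D 0x1D 0x3A 0x74

Derivation:
Register before byte 1: 0xAA
After XOR with byte 0xD7: 0x7D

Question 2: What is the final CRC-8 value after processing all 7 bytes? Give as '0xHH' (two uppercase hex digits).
Answer: 0x0F

Derivation:
After byte 1 (0xD7): reg=0x74
After byte 2 (0xE9): reg=0xDA
After byte 3 (0x34): reg=0x84
After byte 4 (0xAA): reg=0xCA
After byte 5 (0x9E): reg=0xAB
After byte 6 (0x48): reg=0xA7
After byte 7 (0x7C): reg=0x0F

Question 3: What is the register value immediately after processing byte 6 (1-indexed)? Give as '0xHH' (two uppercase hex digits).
After byte 1 (0xD7): reg=0x74
After byte 2 (0xE9): reg=0xDA
After byte 3 (0x34): reg=0x84
After byte 4 (0xAA): reg=0xCA
After byte 5 (0x9E): reg=0xAB
After byte 6 (0x48): reg=0xA7

Answer: 0xA7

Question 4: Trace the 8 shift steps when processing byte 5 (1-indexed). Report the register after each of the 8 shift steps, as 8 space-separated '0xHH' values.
After byte 1 (0xD7): reg=0x74
After byte 2 (0xE9): reg=0xDA
After byte 3 (0x34): reg=0x84
After byte 4 (0xAA): reg=0xCA
Register before byte 5: 0xCA
After XOR with byte 0x9E: 0x54

Answer: 0xA8 0x57 0xAE 0x5B 0xB6 0x6B 0xD6 0xAB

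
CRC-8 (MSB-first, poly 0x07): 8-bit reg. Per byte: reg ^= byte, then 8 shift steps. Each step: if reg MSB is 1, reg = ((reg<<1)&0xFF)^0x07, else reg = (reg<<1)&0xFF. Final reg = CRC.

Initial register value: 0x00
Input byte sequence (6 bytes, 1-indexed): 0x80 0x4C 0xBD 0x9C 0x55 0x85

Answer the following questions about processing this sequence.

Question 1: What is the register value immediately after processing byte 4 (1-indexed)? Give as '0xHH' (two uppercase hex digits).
After byte 1 (0x80): reg=0x89
After byte 2 (0x4C): reg=0x55
After byte 3 (0xBD): reg=0x96
After byte 4 (0x9C): reg=0x36

Answer: 0x36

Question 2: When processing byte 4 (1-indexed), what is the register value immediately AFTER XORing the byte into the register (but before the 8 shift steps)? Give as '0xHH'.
Register before byte 4: 0x96
Byte 4: 0x9C
0x96 XOR 0x9C = 0x0A

Answer: 0x0A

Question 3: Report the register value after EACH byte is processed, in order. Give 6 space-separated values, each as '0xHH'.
0x89 0x55 0x96 0x36 0x2E 0x58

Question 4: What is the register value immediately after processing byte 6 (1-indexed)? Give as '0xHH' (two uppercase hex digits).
After byte 1 (0x80): reg=0x89
After byte 2 (0x4C): reg=0x55
After byte 3 (0xBD): reg=0x96
After byte 4 (0x9C): reg=0x36
After byte 5 (0x55): reg=0x2E
After byte 6 (0x85): reg=0x58

Answer: 0x58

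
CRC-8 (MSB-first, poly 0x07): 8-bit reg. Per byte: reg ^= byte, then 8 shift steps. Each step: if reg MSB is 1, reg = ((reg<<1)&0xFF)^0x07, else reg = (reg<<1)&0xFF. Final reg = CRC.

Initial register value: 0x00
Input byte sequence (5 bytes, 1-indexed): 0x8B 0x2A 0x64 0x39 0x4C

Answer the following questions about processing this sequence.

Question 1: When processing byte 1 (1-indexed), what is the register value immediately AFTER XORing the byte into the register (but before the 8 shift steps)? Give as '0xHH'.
Register before byte 1: 0x00
Byte 1: 0x8B
0x00 XOR 0x8B = 0x8B

Answer: 0x8B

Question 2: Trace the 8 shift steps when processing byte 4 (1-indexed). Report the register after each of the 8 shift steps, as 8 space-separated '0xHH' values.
Answer: 0x95 0x2D 0x5A 0xB4 0x6F 0xDE 0xBB 0x71

Derivation:
After byte 1 (0x8B): reg=0xB8
After byte 2 (0x2A): reg=0xF7
After byte 3 (0x64): reg=0xF0
Register before byte 4: 0xF0
After XOR with byte 0x39: 0xC9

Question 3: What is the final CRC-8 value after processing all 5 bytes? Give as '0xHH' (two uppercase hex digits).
Answer: 0xB3

Derivation:
After byte 1 (0x8B): reg=0xB8
After byte 2 (0x2A): reg=0xF7
After byte 3 (0x64): reg=0xF0
After byte 4 (0x39): reg=0x71
After byte 5 (0x4C): reg=0xB3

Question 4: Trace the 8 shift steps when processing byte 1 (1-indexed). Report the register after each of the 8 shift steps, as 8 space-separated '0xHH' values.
Register before byte 1: 0x00
After XOR with byte 0x8B: 0x8B

Answer: 0x11 0x22 0x44 0x88 0x17 0x2E 0x5C 0xB8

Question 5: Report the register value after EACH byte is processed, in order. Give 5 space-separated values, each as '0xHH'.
0xB8 0xF7 0xF0 0x71 0xB3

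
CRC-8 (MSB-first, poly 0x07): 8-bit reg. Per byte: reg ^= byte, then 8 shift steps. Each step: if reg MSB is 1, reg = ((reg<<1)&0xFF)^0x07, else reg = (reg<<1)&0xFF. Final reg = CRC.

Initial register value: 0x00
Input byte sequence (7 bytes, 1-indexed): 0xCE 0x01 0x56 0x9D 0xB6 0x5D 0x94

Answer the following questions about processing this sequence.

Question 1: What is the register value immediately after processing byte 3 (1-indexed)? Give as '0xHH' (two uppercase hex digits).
Answer: 0x11

Derivation:
After byte 1 (0xCE): reg=0x64
After byte 2 (0x01): reg=0x3C
After byte 3 (0x56): reg=0x11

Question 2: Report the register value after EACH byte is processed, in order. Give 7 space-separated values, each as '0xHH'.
0x64 0x3C 0x11 0xAD 0x41 0x54 0x4E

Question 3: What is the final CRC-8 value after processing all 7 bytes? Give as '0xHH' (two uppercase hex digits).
Answer: 0x4E

Derivation:
After byte 1 (0xCE): reg=0x64
After byte 2 (0x01): reg=0x3C
After byte 3 (0x56): reg=0x11
After byte 4 (0x9D): reg=0xAD
After byte 5 (0xB6): reg=0x41
After byte 6 (0x5D): reg=0x54
After byte 7 (0x94): reg=0x4E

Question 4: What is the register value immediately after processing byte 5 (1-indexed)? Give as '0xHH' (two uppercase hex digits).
After byte 1 (0xCE): reg=0x64
After byte 2 (0x01): reg=0x3C
After byte 3 (0x56): reg=0x11
After byte 4 (0x9D): reg=0xAD
After byte 5 (0xB6): reg=0x41

Answer: 0x41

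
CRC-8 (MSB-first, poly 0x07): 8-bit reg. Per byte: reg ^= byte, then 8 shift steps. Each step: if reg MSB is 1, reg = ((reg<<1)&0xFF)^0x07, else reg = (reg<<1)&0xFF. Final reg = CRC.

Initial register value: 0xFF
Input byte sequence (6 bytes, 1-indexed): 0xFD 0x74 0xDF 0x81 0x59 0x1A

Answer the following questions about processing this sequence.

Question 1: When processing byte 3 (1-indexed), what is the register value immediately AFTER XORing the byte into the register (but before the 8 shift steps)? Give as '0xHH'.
Register before byte 3: 0x61
Byte 3: 0xDF
0x61 XOR 0xDF = 0xBE

Answer: 0xBE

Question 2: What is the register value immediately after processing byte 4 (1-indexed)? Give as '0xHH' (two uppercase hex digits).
Answer: 0x17

Derivation:
After byte 1 (0xFD): reg=0x0E
After byte 2 (0x74): reg=0x61
After byte 3 (0xDF): reg=0x33
After byte 4 (0x81): reg=0x17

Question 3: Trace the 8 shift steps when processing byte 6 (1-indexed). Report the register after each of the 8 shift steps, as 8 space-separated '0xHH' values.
Answer: 0xE9 0xD5 0xAD 0x5D 0xBA 0x73 0xE6 0xCB

Derivation:
After byte 1 (0xFD): reg=0x0E
After byte 2 (0x74): reg=0x61
After byte 3 (0xDF): reg=0x33
After byte 4 (0x81): reg=0x17
After byte 5 (0x59): reg=0xED
Register before byte 6: 0xED
After XOR with byte 0x1A: 0xF7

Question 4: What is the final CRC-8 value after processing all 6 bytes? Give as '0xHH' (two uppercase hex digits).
After byte 1 (0xFD): reg=0x0E
After byte 2 (0x74): reg=0x61
After byte 3 (0xDF): reg=0x33
After byte 4 (0x81): reg=0x17
After byte 5 (0x59): reg=0xED
After byte 6 (0x1A): reg=0xCB

Answer: 0xCB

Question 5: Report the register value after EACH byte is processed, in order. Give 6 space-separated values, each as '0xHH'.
0x0E 0x61 0x33 0x17 0xED 0xCB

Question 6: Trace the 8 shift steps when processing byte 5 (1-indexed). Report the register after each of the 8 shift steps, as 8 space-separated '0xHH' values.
After byte 1 (0xFD): reg=0x0E
After byte 2 (0x74): reg=0x61
After byte 3 (0xDF): reg=0x33
After byte 4 (0x81): reg=0x17
Register before byte 5: 0x17
After XOR with byte 0x59: 0x4E

Answer: 0x9C 0x3F 0x7E 0xFC 0xFF 0xF9 0xF5 0xED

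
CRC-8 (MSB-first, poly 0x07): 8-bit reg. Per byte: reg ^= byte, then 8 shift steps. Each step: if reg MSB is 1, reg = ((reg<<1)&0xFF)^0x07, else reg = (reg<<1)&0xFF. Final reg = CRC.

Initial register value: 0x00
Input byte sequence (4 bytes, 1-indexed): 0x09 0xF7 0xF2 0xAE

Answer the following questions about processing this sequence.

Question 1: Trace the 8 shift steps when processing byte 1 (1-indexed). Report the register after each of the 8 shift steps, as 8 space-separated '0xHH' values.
Answer: 0x12 0x24 0x48 0x90 0x27 0x4E 0x9C 0x3F

Derivation:
Register before byte 1: 0x00
After XOR with byte 0x09: 0x09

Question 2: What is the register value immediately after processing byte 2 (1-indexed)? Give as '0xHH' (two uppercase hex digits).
After byte 1 (0x09): reg=0x3F
After byte 2 (0xF7): reg=0x76

Answer: 0x76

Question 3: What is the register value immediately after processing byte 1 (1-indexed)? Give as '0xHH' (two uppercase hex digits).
Answer: 0x3F

Derivation:
After byte 1 (0x09): reg=0x3F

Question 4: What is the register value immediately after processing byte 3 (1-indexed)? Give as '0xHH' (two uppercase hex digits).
After byte 1 (0x09): reg=0x3F
After byte 2 (0xF7): reg=0x76
After byte 3 (0xF2): reg=0x95

Answer: 0x95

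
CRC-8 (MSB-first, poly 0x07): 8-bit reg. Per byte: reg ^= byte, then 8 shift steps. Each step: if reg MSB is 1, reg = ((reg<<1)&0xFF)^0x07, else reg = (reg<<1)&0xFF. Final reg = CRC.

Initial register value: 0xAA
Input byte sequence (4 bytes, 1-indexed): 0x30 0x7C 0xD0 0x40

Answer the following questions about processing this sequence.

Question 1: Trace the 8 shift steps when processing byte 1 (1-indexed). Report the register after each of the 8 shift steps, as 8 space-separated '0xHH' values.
Answer: 0x33 0x66 0xCC 0x9F 0x39 0x72 0xE4 0xCF

Derivation:
Register before byte 1: 0xAA
After XOR with byte 0x30: 0x9A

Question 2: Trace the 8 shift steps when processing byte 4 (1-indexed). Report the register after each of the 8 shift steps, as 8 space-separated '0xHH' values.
After byte 1 (0x30): reg=0xCF
After byte 2 (0x7C): reg=0x10
After byte 3 (0xD0): reg=0x4E
Register before byte 4: 0x4E
After XOR with byte 0x40: 0x0E

Answer: 0x1C 0x38 0x70 0xE0 0xC7 0x89 0x15 0x2A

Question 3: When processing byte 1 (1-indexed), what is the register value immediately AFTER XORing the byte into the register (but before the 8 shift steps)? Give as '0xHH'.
Register before byte 1: 0xAA
Byte 1: 0x30
0xAA XOR 0x30 = 0x9A

Answer: 0x9A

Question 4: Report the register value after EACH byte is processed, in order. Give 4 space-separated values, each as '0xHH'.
0xCF 0x10 0x4E 0x2A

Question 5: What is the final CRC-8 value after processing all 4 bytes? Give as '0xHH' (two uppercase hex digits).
Answer: 0x2A

Derivation:
After byte 1 (0x30): reg=0xCF
After byte 2 (0x7C): reg=0x10
After byte 3 (0xD0): reg=0x4E
After byte 4 (0x40): reg=0x2A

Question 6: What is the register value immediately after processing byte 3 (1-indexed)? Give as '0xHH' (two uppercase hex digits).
Answer: 0x4E

Derivation:
After byte 1 (0x30): reg=0xCF
After byte 2 (0x7C): reg=0x10
After byte 3 (0xD0): reg=0x4E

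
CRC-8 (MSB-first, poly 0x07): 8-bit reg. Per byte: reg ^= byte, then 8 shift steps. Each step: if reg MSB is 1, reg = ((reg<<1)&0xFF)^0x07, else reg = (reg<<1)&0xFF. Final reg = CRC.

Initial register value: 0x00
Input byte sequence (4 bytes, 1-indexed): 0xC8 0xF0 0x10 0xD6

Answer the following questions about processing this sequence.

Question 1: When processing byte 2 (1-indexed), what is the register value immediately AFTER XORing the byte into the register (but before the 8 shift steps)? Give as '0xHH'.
Register before byte 2: 0x76
Byte 2: 0xF0
0x76 XOR 0xF0 = 0x86

Answer: 0x86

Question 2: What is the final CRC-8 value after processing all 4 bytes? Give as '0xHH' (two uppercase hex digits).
After byte 1 (0xC8): reg=0x76
After byte 2 (0xF0): reg=0x9B
After byte 3 (0x10): reg=0xB8
After byte 4 (0xD6): reg=0x0D

Answer: 0x0D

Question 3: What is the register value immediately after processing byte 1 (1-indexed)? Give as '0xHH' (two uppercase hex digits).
After byte 1 (0xC8): reg=0x76

Answer: 0x76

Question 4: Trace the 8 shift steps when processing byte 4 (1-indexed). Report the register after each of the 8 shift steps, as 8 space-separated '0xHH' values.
Answer: 0xDC 0xBF 0x79 0xF2 0xE3 0xC1 0x85 0x0D

Derivation:
After byte 1 (0xC8): reg=0x76
After byte 2 (0xF0): reg=0x9B
After byte 3 (0x10): reg=0xB8
Register before byte 4: 0xB8
After XOR with byte 0xD6: 0x6E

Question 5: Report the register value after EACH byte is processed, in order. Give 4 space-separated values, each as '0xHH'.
0x76 0x9B 0xB8 0x0D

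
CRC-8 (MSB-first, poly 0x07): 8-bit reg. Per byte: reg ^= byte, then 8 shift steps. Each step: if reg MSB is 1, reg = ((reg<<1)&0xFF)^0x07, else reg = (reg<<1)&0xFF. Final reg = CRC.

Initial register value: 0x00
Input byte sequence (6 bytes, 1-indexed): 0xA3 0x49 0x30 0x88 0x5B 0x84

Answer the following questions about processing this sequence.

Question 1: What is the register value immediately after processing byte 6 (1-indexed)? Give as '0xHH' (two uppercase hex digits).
After byte 1 (0xA3): reg=0x60
After byte 2 (0x49): reg=0xDF
After byte 3 (0x30): reg=0x83
After byte 4 (0x88): reg=0x31
After byte 5 (0x5B): reg=0x11
After byte 6 (0x84): reg=0xE2

Answer: 0xE2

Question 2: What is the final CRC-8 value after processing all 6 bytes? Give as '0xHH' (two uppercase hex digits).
After byte 1 (0xA3): reg=0x60
After byte 2 (0x49): reg=0xDF
After byte 3 (0x30): reg=0x83
After byte 4 (0x88): reg=0x31
After byte 5 (0x5B): reg=0x11
After byte 6 (0x84): reg=0xE2

Answer: 0xE2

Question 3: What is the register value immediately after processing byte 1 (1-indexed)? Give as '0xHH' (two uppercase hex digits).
Answer: 0x60

Derivation:
After byte 1 (0xA3): reg=0x60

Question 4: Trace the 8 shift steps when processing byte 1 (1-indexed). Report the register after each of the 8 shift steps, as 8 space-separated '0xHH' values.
Register before byte 1: 0x00
After XOR with byte 0xA3: 0xA3

Answer: 0x41 0x82 0x03 0x06 0x0C 0x18 0x30 0x60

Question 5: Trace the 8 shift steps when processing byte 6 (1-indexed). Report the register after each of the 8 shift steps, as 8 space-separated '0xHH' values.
After byte 1 (0xA3): reg=0x60
After byte 2 (0x49): reg=0xDF
After byte 3 (0x30): reg=0x83
After byte 4 (0x88): reg=0x31
After byte 5 (0x5B): reg=0x11
Register before byte 6: 0x11
After XOR with byte 0x84: 0x95

Answer: 0x2D 0x5A 0xB4 0x6F 0xDE 0xBB 0x71 0xE2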